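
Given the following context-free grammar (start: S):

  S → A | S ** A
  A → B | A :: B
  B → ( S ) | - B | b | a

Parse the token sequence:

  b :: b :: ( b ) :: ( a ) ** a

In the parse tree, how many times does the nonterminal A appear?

[S [S [A [A [A [A [B b]] :: [B b]] :: [B ( [S [A [B b]]] )]] :: [B ( [S [A [B a]]] )]]] ** [A [B a]]]

7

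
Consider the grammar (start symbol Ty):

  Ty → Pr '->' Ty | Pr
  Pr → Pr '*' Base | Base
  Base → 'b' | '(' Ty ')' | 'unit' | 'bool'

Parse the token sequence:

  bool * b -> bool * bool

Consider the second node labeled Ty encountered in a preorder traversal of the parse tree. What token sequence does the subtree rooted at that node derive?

bool * bool

[Ty [Pr [Pr [Base bool]] * [Base b]] -> [Ty [Pr [Pr [Base bool]] * [Base bool]]]]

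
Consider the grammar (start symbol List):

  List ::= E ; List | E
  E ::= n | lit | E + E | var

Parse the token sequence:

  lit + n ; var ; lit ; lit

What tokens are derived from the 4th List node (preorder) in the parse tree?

[List [E [E lit] + [E n]] ; [List [E var] ; [List [E lit] ; [List [E lit]]]]]

lit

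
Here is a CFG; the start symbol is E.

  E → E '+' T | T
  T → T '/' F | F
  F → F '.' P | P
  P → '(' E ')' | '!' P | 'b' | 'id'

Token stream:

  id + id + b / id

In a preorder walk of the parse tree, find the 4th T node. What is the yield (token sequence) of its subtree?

b

[E [E [E [T [F [P id]]]] + [T [F [P id]]]] + [T [T [F [P b]]] / [F [P id]]]]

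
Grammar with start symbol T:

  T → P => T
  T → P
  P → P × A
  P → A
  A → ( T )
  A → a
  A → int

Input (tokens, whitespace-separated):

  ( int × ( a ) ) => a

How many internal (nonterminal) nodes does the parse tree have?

14

[T [P [A ( [T [P [P [A int]] × [A ( [T [P [A a]]] )]]] )]] => [T [P [A a]]]]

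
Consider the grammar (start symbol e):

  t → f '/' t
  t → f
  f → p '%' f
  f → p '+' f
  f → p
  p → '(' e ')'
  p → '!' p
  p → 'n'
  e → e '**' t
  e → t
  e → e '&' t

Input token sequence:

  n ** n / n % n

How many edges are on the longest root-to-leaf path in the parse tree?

[e [e [t [f [p n]]]] ** [t [f [p n]] / [t [f [p n] % [f [p n]]]]]]

6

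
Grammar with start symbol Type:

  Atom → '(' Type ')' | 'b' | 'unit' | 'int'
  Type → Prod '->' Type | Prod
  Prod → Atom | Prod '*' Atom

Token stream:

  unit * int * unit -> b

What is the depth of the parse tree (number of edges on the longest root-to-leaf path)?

5

[Type [Prod [Prod [Prod [Atom unit]] * [Atom int]] * [Atom unit]] -> [Type [Prod [Atom b]]]]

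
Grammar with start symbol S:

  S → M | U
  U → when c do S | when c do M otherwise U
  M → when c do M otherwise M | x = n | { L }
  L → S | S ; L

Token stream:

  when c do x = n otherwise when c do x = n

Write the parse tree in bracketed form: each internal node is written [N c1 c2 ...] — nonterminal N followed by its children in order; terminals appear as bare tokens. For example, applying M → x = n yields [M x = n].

[S [U when c do [M x = n] otherwise [U when c do [S [M x = n]]]]]

S
U
when c do M otherwise U
when c do x = n otherwise U
when c do x = n otherwise when c do S
when c do x = n otherwise when c do M
when c do x = n otherwise when c do x = n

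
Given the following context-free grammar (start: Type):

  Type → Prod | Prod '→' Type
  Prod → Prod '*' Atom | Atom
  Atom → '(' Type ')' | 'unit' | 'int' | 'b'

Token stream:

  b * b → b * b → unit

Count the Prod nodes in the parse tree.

[Type [Prod [Prod [Atom b]] * [Atom b]] → [Type [Prod [Prod [Atom b]] * [Atom b]] → [Type [Prod [Atom unit]]]]]

5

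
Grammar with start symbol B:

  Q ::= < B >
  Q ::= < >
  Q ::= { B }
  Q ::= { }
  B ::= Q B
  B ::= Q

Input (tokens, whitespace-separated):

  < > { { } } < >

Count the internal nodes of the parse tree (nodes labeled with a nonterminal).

[B [Q < >] [B [Q { [B [Q { }]] }] [B [Q < >]]]]

8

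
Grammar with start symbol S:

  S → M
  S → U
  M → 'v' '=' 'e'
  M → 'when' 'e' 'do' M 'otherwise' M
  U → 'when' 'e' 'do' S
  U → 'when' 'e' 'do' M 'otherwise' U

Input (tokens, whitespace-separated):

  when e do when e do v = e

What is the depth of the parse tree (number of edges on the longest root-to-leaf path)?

[S [U when e do [S [U when e do [S [M v = e]]]]]]

6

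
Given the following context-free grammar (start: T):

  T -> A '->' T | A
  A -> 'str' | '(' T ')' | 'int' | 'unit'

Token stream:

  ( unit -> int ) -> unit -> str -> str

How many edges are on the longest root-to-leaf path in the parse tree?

[T [A ( [T [A unit] -> [T [A int]]] )] -> [T [A unit] -> [T [A str] -> [T [A str]]]]]

5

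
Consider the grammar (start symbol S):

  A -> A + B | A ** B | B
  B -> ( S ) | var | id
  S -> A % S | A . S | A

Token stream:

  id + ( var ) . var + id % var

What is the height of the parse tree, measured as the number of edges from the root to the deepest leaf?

[S [A [A [B id]] + [B ( [S [A [B var]]] )]] . [S [A [A [B var]] + [B id]] % [S [A [B var]]]]]

6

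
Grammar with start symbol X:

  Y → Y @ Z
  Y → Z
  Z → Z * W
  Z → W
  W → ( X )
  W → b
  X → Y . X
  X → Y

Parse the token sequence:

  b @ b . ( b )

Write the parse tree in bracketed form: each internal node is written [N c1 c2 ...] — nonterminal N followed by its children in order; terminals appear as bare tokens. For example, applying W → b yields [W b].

[X [Y [Y [Z [W b]]] @ [Z [W b]]] . [X [Y [Z [W ( [X [Y [Z [W b]]]] )]]]]]

X
Y . X
Y @ Z . X
Z @ Z . X
W @ Z . X
b @ Z . X
b @ W . X
b @ b . X
b @ b . Y
b @ b . Z
b @ b . W
b @ b . ( X )
b @ b . ( Y )
b @ b . ( Z )
b @ b . ( W )
b @ b . ( b )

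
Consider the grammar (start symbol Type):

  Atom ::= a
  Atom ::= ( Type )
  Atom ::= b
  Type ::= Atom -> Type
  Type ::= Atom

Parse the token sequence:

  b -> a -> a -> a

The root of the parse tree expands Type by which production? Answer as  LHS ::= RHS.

Type ::= Atom -> Type

[Type [Atom b] -> [Type [Atom a] -> [Type [Atom a] -> [Type [Atom a]]]]]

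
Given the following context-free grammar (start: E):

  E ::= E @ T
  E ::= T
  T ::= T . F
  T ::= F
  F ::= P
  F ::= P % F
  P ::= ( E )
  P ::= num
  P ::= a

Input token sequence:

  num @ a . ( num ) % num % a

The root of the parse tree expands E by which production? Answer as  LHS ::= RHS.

E ::= E @ T

[E [E [T [F [P num]]]] @ [T [T [F [P a]]] . [F [P ( [E [T [F [P num]]]] )] % [F [P num] % [F [P a]]]]]]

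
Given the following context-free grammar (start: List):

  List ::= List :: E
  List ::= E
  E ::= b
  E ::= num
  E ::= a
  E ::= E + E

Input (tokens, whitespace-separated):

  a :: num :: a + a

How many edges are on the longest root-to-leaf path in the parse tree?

[List [List [List [E a]] :: [E num]] :: [E [E a] + [E a]]]

4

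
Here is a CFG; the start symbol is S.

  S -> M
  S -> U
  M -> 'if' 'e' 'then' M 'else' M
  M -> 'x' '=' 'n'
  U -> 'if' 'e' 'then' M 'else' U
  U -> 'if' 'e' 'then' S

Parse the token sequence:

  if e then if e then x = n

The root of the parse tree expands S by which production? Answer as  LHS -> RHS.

S -> U

[S [U if e then [S [U if e then [S [M x = n]]]]]]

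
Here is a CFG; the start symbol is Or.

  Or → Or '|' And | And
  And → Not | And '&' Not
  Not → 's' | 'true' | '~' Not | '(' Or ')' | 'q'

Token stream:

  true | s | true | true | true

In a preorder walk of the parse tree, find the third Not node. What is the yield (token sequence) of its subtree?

[Or [Or [Or [Or [Or [And [Not true]]] | [And [Not s]]] | [And [Not true]]] | [And [Not true]]] | [And [Not true]]]

true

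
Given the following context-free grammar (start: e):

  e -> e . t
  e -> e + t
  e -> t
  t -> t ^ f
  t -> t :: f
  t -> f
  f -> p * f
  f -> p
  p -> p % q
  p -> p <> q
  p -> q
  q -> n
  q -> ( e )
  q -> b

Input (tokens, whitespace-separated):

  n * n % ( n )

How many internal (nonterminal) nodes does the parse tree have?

[e [t [f [p [q n]] * [f [p [p [q n]] % [q ( [e [t [f [p [q n]]]]] )]]]]]]

15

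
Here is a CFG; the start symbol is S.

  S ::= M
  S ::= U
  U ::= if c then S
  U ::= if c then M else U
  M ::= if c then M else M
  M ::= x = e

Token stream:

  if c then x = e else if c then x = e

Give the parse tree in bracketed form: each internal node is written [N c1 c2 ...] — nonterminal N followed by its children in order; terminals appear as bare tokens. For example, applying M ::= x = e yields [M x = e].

[S [U if c then [M x = e] else [U if c then [S [M x = e]]]]]

S
U
if c then M else U
if c then x = e else U
if c then x = e else if c then S
if c then x = e else if c then M
if c then x = e else if c then x = e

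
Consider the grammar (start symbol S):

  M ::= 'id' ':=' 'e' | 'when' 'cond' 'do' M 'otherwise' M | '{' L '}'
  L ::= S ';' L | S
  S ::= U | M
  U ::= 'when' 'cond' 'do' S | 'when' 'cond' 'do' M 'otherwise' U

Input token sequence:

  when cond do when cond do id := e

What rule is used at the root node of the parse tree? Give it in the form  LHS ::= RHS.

S ::= U

[S [U when cond do [S [U when cond do [S [M id := e]]]]]]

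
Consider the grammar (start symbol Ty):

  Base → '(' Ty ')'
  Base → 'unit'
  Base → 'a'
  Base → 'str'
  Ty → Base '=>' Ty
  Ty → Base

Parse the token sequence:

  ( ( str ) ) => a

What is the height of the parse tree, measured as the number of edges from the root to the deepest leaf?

6

[Ty [Base ( [Ty [Base ( [Ty [Base str]] )]] )] => [Ty [Base a]]]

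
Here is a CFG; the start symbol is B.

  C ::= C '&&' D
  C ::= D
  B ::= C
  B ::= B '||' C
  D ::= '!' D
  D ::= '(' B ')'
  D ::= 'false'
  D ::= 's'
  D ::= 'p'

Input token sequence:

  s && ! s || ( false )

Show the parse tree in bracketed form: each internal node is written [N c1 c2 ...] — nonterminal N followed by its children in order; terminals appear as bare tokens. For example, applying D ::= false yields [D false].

B
B || C
C || C
C && D || C
D && D || C
s && D || C
s && ! D || C
s && ! s || C
s && ! s || D
s && ! s || ( B )
s && ! s || ( C )
s && ! s || ( D )
s && ! s || ( false )

[B [B [C [C [D s]] && [D ! [D s]]]] || [C [D ( [B [C [D false]]] )]]]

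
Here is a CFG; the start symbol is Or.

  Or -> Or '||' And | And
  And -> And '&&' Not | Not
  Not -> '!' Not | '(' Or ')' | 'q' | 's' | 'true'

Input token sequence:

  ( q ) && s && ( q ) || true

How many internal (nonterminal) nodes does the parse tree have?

[Or [Or [And [And [And [Not ( [Or [And [Not q]]] )]] && [Not s]] && [Not ( [Or [And [Not q]]] )]]] || [And [Not true]]]

16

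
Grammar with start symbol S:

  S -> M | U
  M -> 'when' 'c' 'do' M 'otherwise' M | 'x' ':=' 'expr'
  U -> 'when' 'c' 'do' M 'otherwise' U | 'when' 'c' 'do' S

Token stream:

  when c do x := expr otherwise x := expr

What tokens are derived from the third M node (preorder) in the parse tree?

[S [M when c do [M x := expr] otherwise [M x := expr]]]

x := expr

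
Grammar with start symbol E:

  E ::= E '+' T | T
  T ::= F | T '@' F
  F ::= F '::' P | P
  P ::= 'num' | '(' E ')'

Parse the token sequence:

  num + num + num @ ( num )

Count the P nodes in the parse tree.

[E [E [E [T [F [P num]]]] + [T [F [P num]]]] + [T [T [F [P num]]] @ [F [P ( [E [T [F [P num]]]] )]]]]

5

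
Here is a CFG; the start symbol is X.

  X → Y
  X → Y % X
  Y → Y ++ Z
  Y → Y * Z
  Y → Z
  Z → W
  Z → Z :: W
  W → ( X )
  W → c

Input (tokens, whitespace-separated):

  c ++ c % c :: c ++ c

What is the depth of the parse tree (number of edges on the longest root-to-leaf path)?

[X [Y [Y [Z [W c]]] ++ [Z [W c]]] % [X [Y [Y [Z [Z [W c]] :: [W c]]] ++ [Z [W c]]]]]

7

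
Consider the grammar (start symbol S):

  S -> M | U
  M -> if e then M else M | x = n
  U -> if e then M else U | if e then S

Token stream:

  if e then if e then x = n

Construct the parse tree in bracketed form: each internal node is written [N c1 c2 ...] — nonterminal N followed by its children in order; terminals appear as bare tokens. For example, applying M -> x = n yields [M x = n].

[S [U if e then [S [U if e then [S [M x = n]]]]]]

S
U
if e then S
if e then U
if e then if e then S
if e then if e then M
if e then if e then x = n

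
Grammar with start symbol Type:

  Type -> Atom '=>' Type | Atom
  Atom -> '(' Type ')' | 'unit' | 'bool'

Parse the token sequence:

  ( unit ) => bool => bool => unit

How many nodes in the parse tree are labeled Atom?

5

[Type [Atom ( [Type [Atom unit]] )] => [Type [Atom bool] => [Type [Atom bool] => [Type [Atom unit]]]]]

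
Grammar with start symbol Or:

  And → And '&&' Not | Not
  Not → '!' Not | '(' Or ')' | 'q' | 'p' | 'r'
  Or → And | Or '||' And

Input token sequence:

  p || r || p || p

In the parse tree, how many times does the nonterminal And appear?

[Or [Or [Or [Or [And [Not p]]] || [And [Not r]]] || [And [Not p]]] || [And [Not p]]]

4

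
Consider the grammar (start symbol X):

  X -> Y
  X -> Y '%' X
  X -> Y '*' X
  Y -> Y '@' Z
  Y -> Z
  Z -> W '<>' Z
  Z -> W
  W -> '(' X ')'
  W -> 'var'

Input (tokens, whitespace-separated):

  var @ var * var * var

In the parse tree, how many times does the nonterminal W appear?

[X [Y [Y [Z [W var]]] @ [Z [W var]]] * [X [Y [Z [W var]]] * [X [Y [Z [W var]]]]]]

4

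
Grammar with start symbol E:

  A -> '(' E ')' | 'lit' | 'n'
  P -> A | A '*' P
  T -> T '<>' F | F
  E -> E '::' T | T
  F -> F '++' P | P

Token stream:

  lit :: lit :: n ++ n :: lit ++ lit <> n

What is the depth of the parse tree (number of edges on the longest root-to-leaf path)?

8

[E [E [E [E [T [F [P [A lit]]]]] :: [T [F [P [A lit]]]]] :: [T [F [F [P [A n]]] ++ [P [A n]]]]] :: [T [T [F [F [P [A lit]]] ++ [P [A lit]]]] <> [F [P [A n]]]]]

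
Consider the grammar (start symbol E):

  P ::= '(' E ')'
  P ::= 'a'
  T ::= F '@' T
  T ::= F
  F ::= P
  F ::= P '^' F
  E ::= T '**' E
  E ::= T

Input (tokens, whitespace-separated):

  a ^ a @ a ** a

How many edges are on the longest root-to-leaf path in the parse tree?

[E [T [F [P a] ^ [F [P a]]] @ [T [F [P a]]]] ** [E [T [F [P a]]]]]

5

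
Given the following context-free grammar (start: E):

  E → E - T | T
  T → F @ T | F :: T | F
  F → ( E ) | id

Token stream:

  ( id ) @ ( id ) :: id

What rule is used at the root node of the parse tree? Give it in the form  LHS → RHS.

[E [T [F ( [E [T [F id]]] )] @ [T [F ( [E [T [F id]]] )] :: [T [F id]]]]]

E → T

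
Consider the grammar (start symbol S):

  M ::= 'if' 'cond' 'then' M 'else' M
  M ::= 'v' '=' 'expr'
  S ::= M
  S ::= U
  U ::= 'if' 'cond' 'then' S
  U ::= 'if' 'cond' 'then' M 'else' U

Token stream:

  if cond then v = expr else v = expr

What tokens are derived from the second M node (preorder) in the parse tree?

v = expr

[S [M if cond then [M v = expr] else [M v = expr]]]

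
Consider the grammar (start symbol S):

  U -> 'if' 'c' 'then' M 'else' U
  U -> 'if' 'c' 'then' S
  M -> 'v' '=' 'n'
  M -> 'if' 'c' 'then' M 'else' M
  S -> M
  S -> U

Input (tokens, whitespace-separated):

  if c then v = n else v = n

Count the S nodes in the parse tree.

1

[S [M if c then [M v = n] else [M v = n]]]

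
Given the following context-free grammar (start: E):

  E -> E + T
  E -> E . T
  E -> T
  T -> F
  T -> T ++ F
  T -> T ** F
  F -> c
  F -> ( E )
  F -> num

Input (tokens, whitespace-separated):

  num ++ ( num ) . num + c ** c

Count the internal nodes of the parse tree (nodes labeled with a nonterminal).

16

[E [E [E [T [T [F num]] ++ [F ( [E [T [F num]]] )]]] . [T [F num]]] + [T [T [F c]] ** [F c]]]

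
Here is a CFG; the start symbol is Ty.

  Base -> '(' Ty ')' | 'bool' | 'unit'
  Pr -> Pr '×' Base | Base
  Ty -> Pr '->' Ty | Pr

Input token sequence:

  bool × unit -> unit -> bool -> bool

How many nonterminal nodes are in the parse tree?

14

[Ty [Pr [Pr [Base bool]] × [Base unit]] -> [Ty [Pr [Base unit]] -> [Ty [Pr [Base bool]] -> [Ty [Pr [Base bool]]]]]]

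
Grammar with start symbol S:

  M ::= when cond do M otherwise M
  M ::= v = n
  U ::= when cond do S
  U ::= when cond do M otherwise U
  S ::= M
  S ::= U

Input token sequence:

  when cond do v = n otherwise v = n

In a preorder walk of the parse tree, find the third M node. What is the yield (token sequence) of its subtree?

[S [M when cond do [M v = n] otherwise [M v = n]]]

v = n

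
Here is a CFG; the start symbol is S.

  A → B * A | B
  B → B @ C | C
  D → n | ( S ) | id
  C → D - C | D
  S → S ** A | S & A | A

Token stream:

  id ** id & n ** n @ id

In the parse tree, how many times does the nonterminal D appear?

[S [S [S [S [A [B [C [D id]]]]] ** [A [B [C [D id]]]]] & [A [B [C [D n]]]]] ** [A [B [B [C [D n]]] @ [C [D id]]]]]

5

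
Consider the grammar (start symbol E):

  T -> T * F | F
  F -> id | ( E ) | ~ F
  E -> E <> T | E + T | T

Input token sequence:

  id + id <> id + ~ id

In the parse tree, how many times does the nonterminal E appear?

4

[E [E [E [E [T [F id]]] + [T [F id]]] <> [T [F id]]] + [T [F ~ [F id]]]]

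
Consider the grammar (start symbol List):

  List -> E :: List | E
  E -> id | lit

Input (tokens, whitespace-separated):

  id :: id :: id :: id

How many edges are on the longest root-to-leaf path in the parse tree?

5

[List [E id] :: [List [E id] :: [List [E id] :: [List [E id]]]]]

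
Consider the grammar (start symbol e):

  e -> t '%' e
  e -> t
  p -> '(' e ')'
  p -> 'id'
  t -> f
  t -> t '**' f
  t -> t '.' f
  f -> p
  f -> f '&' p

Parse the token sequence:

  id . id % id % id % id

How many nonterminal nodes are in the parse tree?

[e [t [t [f [p id]]] . [f [p id]]] % [e [t [f [p id]]] % [e [t [f [p id]]] % [e [t [f [p id]]]]]]]

19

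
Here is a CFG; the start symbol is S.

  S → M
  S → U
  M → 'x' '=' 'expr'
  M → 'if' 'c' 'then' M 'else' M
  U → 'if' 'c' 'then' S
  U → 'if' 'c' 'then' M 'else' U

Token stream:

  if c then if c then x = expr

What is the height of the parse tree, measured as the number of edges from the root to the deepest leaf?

[S [U if c then [S [U if c then [S [M x = expr]]]]]]

6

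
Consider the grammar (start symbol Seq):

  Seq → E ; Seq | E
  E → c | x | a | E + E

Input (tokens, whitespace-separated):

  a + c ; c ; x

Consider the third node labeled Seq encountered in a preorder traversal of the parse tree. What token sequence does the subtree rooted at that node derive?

[Seq [E [E a] + [E c]] ; [Seq [E c] ; [Seq [E x]]]]

x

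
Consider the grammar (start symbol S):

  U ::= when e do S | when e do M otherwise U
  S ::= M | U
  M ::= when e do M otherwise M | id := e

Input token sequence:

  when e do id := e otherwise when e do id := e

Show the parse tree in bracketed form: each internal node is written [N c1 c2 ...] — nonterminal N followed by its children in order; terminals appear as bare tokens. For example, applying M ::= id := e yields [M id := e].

[S [U when e do [M id := e] otherwise [U when e do [S [M id := e]]]]]

S
U
when e do M otherwise U
when e do id := e otherwise U
when e do id := e otherwise when e do S
when e do id := e otherwise when e do M
when e do id := e otherwise when e do id := e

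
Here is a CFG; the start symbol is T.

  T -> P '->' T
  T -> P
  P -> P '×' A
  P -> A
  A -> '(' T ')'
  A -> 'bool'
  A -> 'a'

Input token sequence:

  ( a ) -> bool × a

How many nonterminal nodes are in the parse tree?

[T [P [A ( [T [P [A a]]] )]] -> [T [P [P [A bool]] × [A a]]]]

11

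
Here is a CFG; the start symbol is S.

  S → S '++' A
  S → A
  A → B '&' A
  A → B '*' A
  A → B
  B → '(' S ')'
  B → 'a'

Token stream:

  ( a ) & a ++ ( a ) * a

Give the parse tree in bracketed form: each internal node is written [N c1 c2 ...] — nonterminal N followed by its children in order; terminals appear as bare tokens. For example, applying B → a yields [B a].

[S [S [A [B ( [S [A [B a]]] )] & [A [B a]]]] ++ [A [B ( [S [A [B a]]] )] * [A [B a]]]]

S
S ++ A
A ++ A
B & A ++ A
( S ) & A ++ A
( A ) & A ++ A
( B ) & A ++ A
( a ) & A ++ A
( a ) & B ++ A
( a ) & a ++ A
( a ) & a ++ B * A
( a ) & a ++ ( S ) * A
( a ) & a ++ ( A ) * A
( a ) & a ++ ( B ) * A
( a ) & a ++ ( a ) * A
( a ) & a ++ ( a ) * B
( a ) & a ++ ( a ) * a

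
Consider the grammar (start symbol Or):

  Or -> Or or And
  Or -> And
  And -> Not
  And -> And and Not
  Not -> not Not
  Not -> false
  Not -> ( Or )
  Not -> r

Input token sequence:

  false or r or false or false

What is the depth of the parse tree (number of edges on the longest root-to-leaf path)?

6

[Or [Or [Or [Or [And [Not false]]] or [And [Not r]]] or [And [Not false]]] or [And [Not false]]]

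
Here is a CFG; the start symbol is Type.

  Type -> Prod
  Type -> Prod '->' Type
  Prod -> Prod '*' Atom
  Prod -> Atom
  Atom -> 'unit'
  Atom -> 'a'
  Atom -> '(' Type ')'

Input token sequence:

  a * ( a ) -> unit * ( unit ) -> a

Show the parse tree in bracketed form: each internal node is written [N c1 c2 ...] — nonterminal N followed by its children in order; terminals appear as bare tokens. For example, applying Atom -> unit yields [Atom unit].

Type
Prod -> Type
Prod * Atom -> Type
Atom * Atom -> Type
a * Atom -> Type
a * ( Type ) -> Type
a * ( Prod ) -> Type
a * ( Atom ) -> Type
a * ( a ) -> Type
a * ( a ) -> Prod -> Type
a * ( a ) -> Prod * Atom -> Type
a * ( a ) -> Atom * Atom -> Type
a * ( a ) -> unit * Atom -> Type
a * ( a ) -> unit * ( Type ) -> Type
a * ( a ) -> unit * ( Prod ) -> Type
a * ( a ) -> unit * ( Atom ) -> Type
a * ( a ) -> unit * ( unit ) -> Type
a * ( a ) -> unit * ( unit ) -> Prod
a * ( a ) -> unit * ( unit ) -> Atom
a * ( a ) -> unit * ( unit ) -> a

[Type [Prod [Prod [Atom a]] * [Atom ( [Type [Prod [Atom a]]] )]] -> [Type [Prod [Prod [Atom unit]] * [Atom ( [Type [Prod [Atom unit]]] )]] -> [Type [Prod [Atom a]]]]]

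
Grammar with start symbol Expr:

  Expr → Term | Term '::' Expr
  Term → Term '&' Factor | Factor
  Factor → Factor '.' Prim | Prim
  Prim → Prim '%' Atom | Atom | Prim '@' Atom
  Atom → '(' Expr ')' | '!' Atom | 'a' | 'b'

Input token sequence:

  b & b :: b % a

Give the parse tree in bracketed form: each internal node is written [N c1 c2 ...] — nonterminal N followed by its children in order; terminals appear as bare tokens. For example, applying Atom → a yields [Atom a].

Expr
Term :: Expr
Term & Factor :: Expr
Factor & Factor :: Expr
Prim & Factor :: Expr
Atom & Factor :: Expr
b & Factor :: Expr
b & Prim :: Expr
b & Atom :: Expr
b & b :: Expr
b & b :: Term
b & b :: Factor
b & b :: Prim
b & b :: Prim % Atom
b & b :: Atom % Atom
b & b :: b % Atom
b & b :: b % a

[Expr [Term [Term [Factor [Prim [Atom b]]]] & [Factor [Prim [Atom b]]]] :: [Expr [Term [Factor [Prim [Prim [Atom b]] % [Atom a]]]]]]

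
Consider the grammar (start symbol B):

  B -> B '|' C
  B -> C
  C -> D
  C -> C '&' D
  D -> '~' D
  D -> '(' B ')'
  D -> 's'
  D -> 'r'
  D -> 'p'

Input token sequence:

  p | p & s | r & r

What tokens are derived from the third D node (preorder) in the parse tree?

[B [B [B [C [D p]]] | [C [C [D p]] & [D s]]] | [C [C [D r]] & [D r]]]

s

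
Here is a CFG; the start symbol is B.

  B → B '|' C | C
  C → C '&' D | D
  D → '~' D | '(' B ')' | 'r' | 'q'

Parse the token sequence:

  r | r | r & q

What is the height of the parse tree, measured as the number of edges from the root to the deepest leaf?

5

[B [B [B [C [D r]]] | [C [D r]]] | [C [C [D r]] & [D q]]]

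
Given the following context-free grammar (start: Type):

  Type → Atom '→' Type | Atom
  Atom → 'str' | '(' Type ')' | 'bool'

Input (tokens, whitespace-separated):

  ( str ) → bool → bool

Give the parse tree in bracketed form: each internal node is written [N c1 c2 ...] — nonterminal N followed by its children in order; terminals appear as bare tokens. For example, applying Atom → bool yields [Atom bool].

Type
Atom → Type
( Type ) → Type
( Atom ) → Type
( str ) → Type
( str ) → Atom → Type
( str ) → bool → Type
( str ) → bool → Atom
( str ) → bool → bool

[Type [Atom ( [Type [Atom str]] )] → [Type [Atom bool] → [Type [Atom bool]]]]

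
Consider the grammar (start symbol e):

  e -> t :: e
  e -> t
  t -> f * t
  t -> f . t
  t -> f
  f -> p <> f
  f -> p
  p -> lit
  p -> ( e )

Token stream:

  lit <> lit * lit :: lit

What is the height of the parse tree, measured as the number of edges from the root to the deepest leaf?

5

[e [t [f [p lit] <> [f [p lit]]] * [t [f [p lit]]]] :: [e [t [f [p lit]]]]]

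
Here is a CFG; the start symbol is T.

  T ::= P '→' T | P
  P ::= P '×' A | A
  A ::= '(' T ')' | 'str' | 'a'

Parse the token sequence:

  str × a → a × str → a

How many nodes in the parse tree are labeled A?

5

[T [P [P [A str]] × [A a]] → [T [P [P [A a]] × [A str]] → [T [P [A a]]]]]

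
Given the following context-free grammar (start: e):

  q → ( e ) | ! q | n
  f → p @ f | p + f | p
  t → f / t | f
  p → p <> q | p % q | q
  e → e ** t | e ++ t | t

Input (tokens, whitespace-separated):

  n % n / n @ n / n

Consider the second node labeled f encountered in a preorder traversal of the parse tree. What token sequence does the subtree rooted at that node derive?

[e [t [f [p [p [q n]] % [q n]]] / [t [f [p [q n]] @ [f [p [q n]]]] / [t [f [p [q n]]]]]]]

n @ n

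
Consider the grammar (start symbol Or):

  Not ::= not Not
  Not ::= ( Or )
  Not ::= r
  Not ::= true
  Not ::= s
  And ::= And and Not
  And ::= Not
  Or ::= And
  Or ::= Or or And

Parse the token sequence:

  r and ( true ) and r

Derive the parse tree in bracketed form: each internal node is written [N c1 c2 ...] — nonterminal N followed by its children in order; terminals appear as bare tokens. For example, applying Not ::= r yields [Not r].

Or
And
And and Not
And and Not and Not
Not and Not and Not
r and Not and Not
r and ( Or ) and Not
r and ( And ) and Not
r and ( Not ) and Not
r and ( true ) and Not
r and ( true ) and r

[Or [And [And [And [Not r]] and [Not ( [Or [And [Not true]]] )]] and [Not r]]]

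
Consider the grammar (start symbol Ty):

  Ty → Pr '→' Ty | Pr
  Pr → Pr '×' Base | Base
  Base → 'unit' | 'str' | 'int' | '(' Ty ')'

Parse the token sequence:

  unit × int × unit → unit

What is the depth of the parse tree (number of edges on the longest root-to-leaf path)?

5

[Ty [Pr [Pr [Pr [Base unit]] × [Base int]] × [Base unit]] → [Ty [Pr [Base unit]]]]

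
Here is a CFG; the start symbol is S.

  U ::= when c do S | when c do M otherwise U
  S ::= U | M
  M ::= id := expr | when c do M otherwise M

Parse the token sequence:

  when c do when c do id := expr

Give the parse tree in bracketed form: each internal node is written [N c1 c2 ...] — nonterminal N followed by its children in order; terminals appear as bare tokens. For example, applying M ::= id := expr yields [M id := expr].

S
U
when c do S
when c do U
when c do when c do S
when c do when c do M
when c do when c do id := expr

[S [U when c do [S [U when c do [S [M id := expr]]]]]]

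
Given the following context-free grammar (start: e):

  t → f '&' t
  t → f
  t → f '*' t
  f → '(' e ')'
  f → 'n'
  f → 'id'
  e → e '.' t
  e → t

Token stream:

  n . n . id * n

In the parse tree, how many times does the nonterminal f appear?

4

[e [e [e [t [f n]]] . [t [f n]]] . [t [f id] * [t [f n]]]]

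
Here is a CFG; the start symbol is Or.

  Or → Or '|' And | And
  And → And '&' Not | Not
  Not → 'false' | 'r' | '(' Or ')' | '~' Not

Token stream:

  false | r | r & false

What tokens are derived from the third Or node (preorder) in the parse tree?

[Or [Or [Or [And [Not false]]] | [And [Not r]]] | [And [And [Not r]] & [Not false]]]

false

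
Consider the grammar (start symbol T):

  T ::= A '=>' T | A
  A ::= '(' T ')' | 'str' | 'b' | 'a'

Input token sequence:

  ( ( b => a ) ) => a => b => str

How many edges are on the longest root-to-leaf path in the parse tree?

7

[T [A ( [T [A ( [T [A b] => [T [A a]]] )]] )] => [T [A a] => [T [A b] => [T [A str]]]]]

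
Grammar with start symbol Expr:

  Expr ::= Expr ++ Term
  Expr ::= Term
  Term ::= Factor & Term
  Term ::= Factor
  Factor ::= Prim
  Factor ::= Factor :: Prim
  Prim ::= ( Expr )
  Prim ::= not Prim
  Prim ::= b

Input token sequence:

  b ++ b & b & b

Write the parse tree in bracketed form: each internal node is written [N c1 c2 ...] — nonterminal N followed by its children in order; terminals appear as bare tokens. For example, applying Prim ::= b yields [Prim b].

Expr
Expr ++ Term
Term ++ Term
Factor ++ Term
Prim ++ Term
b ++ Term
b ++ Factor & Term
b ++ Prim & Term
b ++ b & Term
b ++ b & Factor & Term
b ++ b & Prim & Term
b ++ b & b & Term
b ++ b & b & Factor
b ++ b & b & Prim
b ++ b & b & b

[Expr [Expr [Term [Factor [Prim b]]]] ++ [Term [Factor [Prim b]] & [Term [Factor [Prim b]] & [Term [Factor [Prim b]]]]]]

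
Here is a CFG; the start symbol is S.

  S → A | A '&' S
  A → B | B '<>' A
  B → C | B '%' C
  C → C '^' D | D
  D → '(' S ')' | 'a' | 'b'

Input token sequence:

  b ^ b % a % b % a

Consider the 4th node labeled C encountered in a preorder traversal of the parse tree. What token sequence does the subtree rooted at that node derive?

[S [A [B [B [B [B [C [C [D b]] ^ [D b]]] % [C [D a]]] % [C [D b]]] % [C [D a]]]]]

b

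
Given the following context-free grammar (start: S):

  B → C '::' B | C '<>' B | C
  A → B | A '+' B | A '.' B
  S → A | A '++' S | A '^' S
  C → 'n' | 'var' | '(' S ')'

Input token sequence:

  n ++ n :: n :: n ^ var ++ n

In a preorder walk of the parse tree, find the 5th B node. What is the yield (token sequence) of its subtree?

[S [A [B [C n]]] ++ [S [A [B [C n] :: [B [C n] :: [B [C n]]]]] ^ [S [A [B [C var]]] ++ [S [A [B [C n]]]]]]]

var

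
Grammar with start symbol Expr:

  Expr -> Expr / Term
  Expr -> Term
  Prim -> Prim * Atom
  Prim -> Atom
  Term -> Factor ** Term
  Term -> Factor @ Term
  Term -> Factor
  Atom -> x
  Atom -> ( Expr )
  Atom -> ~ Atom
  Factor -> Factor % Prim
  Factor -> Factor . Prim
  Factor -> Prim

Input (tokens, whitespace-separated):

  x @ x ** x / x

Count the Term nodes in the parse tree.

4

[Expr [Expr [Term [Factor [Prim [Atom x]]] @ [Term [Factor [Prim [Atom x]]] ** [Term [Factor [Prim [Atom x]]]]]]] / [Term [Factor [Prim [Atom x]]]]]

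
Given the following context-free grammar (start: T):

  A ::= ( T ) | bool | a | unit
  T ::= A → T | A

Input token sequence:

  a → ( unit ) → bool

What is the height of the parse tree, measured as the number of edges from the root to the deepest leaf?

[T [A a] → [T [A ( [T [A unit]] )] → [T [A bool]]]]

5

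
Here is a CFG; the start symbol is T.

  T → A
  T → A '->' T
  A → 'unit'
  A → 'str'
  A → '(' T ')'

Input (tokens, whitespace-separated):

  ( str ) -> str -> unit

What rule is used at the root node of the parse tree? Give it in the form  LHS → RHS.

[T [A ( [T [A str]] )] -> [T [A str] -> [T [A unit]]]]

T → A '->' T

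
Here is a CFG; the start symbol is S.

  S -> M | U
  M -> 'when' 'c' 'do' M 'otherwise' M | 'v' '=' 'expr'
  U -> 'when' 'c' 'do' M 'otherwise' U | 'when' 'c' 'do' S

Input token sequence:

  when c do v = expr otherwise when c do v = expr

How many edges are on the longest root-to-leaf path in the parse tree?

5

[S [U when c do [M v = expr] otherwise [U when c do [S [M v = expr]]]]]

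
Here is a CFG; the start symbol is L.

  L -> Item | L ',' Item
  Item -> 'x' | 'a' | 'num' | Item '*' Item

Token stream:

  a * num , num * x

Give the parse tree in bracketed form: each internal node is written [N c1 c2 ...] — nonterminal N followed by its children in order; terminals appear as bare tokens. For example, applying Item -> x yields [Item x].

[L [L [Item [Item a] * [Item num]]] , [Item [Item num] * [Item x]]]

L
L , Item
Item , Item
Item * Item , Item
a * Item , Item
a * num , Item
a * num , Item * Item
a * num , num * Item
a * num , num * x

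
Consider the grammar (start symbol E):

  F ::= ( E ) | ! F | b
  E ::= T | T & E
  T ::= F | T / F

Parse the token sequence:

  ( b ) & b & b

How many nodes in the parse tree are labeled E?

[E [T [F ( [E [T [F b]]] )]] & [E [T [F b]] & [E [T [F b]]]]]

4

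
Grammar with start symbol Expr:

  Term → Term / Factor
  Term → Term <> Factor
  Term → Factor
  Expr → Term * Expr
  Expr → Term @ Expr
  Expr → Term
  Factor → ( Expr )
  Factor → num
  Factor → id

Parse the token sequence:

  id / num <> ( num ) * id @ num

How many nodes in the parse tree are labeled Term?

[Expr [Term [Term [Term [Factor id]] / [Factor num]] <> [Factor ( [Expr [Term [Factor num]]] )]] * [Expr [Term [Factor id]] @ [Expr [Term [Factor num]]]]]

6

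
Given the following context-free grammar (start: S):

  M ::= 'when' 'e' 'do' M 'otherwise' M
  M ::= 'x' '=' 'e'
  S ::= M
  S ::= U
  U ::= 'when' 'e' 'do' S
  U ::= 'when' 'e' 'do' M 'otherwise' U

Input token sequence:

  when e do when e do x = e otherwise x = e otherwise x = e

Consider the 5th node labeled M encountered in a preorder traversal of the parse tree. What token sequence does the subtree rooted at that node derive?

[S [M when e do [M when e do [M x = e] otherwise [M x = e]] otherwise [M x = e]]]

x = e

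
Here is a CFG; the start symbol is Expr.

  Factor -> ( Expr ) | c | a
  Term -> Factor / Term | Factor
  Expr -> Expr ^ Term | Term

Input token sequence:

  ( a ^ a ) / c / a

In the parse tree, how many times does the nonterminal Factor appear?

5

[Expr [Term [Factor ( [Expr [Expr [Term [Factor a]]] ^ [Term [Factor a]]] )] / [Term [Factor c] / [Term [Factor a]]]]]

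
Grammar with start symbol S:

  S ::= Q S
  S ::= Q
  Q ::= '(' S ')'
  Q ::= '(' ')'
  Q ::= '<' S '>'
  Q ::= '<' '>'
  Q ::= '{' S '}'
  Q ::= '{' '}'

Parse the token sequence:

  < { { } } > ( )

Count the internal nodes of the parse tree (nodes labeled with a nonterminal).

[S [Q < [S [Q { [S [Q { }]] }]] >] [S [Q ( )]]]

8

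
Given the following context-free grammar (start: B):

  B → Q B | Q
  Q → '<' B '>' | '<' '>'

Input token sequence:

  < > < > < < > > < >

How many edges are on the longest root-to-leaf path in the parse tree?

[B [Q < >] [B [Q < >] [B [Q < [B [Q < >]] >] [B [Q < >]]]]]

6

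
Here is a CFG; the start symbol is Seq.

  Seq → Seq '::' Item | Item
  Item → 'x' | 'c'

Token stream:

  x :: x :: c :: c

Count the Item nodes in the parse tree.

4

[Seq [Seq [Seq [Seq [Item x]] :: [Item x]] :: [Item c]] :: [Item c]]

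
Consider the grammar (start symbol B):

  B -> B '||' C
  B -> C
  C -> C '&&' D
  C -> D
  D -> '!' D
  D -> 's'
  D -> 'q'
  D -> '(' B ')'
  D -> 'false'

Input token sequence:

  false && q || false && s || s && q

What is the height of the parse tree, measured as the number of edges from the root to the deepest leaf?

[B [B [B [C [C [D false]] && [D q]]] || [C [C [D false]] && [D s]]] || [C [C [D s]] && [D q]]]

6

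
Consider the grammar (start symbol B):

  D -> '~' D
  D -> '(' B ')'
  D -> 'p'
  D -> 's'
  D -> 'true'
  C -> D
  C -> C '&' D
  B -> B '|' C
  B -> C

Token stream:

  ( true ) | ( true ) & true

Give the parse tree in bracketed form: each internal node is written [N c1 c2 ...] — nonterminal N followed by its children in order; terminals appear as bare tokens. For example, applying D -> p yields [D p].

B
B | C
C | C
D | C
( B ) | C
( C ) | C
( D ) | C
( true ) | C
( true ) | C & D
( true ) | D & D
( true ) | ( B ) & D
( true ) | ( C ) & D
( true ) | ( D ) & D
( true ) | ( true ) & D
( true ) | ( true ) & true

[B [B [C [D ( [B [C [D true]]] )]]] | [C [C [D ( [B [C [D true]]] )]] & [D true]]]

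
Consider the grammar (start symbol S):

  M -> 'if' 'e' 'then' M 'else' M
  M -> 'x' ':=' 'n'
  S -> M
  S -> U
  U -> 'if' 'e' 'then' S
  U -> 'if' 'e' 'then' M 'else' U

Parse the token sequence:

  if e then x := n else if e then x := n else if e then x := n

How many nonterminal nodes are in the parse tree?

[S [U if e then [M x := n] else [U if e then [M x := n] else [U if e then [S [M x := n]]]]]]

8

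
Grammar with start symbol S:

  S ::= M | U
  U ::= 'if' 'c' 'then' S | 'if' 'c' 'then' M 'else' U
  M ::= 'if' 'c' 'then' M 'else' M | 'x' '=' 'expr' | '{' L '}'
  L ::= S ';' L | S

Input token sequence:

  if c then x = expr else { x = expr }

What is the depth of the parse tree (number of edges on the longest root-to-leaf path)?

6

[S [M if c then [M x = expr] else [M { [L [S [M x = expr]]] }]]]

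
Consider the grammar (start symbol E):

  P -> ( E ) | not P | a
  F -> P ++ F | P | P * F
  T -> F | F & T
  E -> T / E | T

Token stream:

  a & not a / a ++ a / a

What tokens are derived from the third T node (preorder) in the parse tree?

a ++ a

[E [T [F [P a]] & [T [F [P not [P a]]]]] / [E [T [F [P a] ++ [F [P a]]]] / [E [T [F [P a]]]]]]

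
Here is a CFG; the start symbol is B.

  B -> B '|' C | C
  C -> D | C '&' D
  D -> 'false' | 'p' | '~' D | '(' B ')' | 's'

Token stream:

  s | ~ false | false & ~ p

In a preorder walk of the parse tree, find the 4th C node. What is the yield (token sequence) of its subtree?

[B [B [B [C [D s]]] | [C [D ~ [D false]]]] | [C [C [D false]] & [D ~ [D p]]]]

false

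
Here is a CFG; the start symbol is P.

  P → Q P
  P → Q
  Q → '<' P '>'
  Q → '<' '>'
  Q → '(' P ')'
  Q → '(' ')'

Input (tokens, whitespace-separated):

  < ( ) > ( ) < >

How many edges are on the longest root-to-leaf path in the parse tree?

4

[P [Q < [P [Q ( )]] >] [P [Q ( )] [P [Q < >]]]]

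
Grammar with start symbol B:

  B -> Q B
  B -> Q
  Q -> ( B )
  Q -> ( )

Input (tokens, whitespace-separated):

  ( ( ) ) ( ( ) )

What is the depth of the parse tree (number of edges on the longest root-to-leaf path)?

5

[B [Q ( [B [Q ( )]] )] [B [Q ( [B [Q ( )]] )]]]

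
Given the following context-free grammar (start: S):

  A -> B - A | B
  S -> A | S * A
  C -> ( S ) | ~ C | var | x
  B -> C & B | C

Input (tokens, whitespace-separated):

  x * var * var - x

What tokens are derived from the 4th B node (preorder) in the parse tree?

[S [S [S [A [B [C x]]]] * [A [B [C var]]]] * [A [B [C var]] - [A [B [C x]]]]]

x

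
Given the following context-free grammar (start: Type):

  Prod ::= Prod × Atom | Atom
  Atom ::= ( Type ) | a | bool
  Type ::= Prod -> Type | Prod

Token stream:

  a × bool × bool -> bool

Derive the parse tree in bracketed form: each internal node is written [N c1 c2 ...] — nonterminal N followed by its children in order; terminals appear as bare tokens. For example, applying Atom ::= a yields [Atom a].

Type
Prod -> Type
Prod × Atom -> Type
Prod × Atom × Atom -> Type
Atom × Atom × Atom -> Type
a × Atom × Atom -> Type
a × bool × Atom -> Type
a × bool × bool -> Type
a × bool × bool -> Prod
a × bool × bool -> Atom
a × bool × bool -> bool

[Type [Prod [Prod [Prod [Atom a]] × [Atom bool]] × [Atom bool]] -> [Type [Prod [Atom bool]]]]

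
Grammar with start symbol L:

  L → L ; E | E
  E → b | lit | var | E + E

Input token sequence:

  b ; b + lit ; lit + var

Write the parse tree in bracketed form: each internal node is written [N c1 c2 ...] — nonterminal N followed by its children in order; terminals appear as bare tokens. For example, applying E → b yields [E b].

[L [L [L [E b]] ; [E [E b] + [E lit]]] ; [E [E lit] + [E var]]]

L
L ; E
L ; E ; E
E ; E ; E
b ; E ; E
b ; E + E ; E
b ; b + E ; E
b ; b + lit ; E
b ; b + lit ; E + E
b ; b + lit ; lit + E
b ; b + lit ; lit + var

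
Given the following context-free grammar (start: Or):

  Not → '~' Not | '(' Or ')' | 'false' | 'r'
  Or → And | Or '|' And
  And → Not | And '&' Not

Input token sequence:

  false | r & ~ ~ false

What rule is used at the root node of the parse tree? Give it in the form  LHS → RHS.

[Or [Or [And [Not false]]] | [And [And [Not r]] & [Not ~ [Not ~ [Not false]]]]]

Or → Or '|' And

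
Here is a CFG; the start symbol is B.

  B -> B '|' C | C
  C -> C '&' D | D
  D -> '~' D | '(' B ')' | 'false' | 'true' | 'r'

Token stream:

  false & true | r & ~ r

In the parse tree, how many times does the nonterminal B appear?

2

[B [B [C [C [D false]] & [D true]]] | [C [C [D r]] & [D ~ [D r]]]]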